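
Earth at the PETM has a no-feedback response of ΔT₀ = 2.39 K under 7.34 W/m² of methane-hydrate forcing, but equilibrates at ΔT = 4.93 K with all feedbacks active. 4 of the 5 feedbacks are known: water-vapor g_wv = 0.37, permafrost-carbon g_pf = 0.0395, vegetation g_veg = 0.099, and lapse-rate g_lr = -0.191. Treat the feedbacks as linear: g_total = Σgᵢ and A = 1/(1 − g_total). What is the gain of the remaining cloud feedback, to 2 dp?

0.20

Amplification A = ΔT/ΔT₀ = 4.93/2.39 = 2.063.
Total gain g = 1 − 1/A = 1 − 1/2.063 = 0.5153.
Known gains sum to 0.37 + 0.0395 + 0.099 − 0.191 = 0.3175.
g_cld = 0.5153 − 0.3175 = 0.20.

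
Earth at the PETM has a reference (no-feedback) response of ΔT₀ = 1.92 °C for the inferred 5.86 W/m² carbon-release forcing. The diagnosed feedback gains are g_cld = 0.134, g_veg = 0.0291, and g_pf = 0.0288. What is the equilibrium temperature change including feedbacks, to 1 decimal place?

Total gain g = 0.134 + 0.0291 + 0.0288 = 0.1919.
Amplification A = 1/(1 − 0.1919) = 1.237.
ΔT = 1.92 × 1.237 = 2.4 °C.

2.4 °C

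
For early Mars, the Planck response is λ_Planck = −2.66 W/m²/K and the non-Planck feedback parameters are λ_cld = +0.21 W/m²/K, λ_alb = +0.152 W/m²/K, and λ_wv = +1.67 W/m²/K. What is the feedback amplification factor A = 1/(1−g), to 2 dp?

4.24

Convert to gains: g_cld = 0.21/2.66 = 0.07895; g_alb = 0.152/2.66 = 0.05714; g_wv = 1.67/2.66 = 0.6278.
Total gain g = 0.76389.
A = 1/(1 − 0.76389) = 4.24.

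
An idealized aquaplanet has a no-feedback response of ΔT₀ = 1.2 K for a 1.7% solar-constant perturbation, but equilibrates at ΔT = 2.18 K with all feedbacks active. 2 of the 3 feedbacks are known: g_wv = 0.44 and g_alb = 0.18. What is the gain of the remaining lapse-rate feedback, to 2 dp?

-0.17

Amplification A = ΔT/ΔT₀ = 2.18/1.2 = 1.817.
Total gain g = 1 − 1/A = 1 − 1/1.817 = 0.4496.
Known gains sum to 0.44 + 0.18 = 0.62.
g_lr = 0.4496 − 0.62 = -0.17.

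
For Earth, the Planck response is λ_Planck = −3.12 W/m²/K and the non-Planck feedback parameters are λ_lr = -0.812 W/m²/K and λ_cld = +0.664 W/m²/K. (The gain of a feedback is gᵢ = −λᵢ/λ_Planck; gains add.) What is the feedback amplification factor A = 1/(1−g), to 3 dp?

0.955

Convert to gains: g_lr = -0.812/3.12 = -0.2603; g_cld = 0.664/3.12 = 0.2128.
Total gain g = -0.0475.
A = 1/(1 + 0.0475) = 0.955.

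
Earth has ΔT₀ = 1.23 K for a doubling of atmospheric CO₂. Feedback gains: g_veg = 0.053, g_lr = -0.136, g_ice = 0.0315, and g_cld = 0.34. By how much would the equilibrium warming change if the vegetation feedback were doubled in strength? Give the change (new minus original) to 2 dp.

0.14 K

Original: g = 0.2885, ΔT = 1.23/(1−0.2885) = 1.7287 K.
With doubled vegetation: g' = 0.3415, ΔT' = 1.23/(1−0.3415) = 1.8679 K.
Change = 1.8679 − 1.7287 = 0.14 K.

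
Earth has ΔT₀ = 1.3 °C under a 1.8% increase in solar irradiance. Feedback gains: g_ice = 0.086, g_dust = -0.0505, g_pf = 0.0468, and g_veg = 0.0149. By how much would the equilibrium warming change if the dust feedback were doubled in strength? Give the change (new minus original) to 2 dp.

Original: g = 0.0972, ΔT = 1.3/(1−0.0972) = 1.4400 °C.
With doubled dust: g' = 0.0467, ΔT' = 1.3/(1−0.0467) = 1.3637 °C.
Change = 1.3637 − 1.4400 = -0.08 °C.

-0.08 °C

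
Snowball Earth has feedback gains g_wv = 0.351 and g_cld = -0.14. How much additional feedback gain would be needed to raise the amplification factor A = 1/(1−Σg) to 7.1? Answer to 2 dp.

0.65

Current total gain = 0.211.
Target gain for A = 7.1: g* = 1 − 1/7.1 = 0.8592.
Additional gain needed = 0.8592 − 0.211 = 0.65.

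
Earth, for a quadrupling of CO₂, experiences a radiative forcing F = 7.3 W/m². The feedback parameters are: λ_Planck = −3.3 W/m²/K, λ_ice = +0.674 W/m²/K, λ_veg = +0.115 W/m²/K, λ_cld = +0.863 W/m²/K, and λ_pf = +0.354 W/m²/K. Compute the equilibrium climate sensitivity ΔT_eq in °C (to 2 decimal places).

Net feedback parameter λ = (−3.3) + (+0.674) + (+0.115) + (+0.863) + (+0.354) = -1.294 W/m²/K.
ΔT = −F/λ = −7.3/(-1.294) = 5.64 °C.

5.64 °C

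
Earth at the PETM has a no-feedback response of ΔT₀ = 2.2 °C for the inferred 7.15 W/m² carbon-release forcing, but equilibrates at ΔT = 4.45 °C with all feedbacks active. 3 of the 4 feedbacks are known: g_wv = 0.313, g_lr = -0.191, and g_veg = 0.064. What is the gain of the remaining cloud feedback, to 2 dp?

Amplification A = ΔT/ΔT₀ = 4.45/2.2 = 2.023.
Total gain g = 1 − 1/A = 1 − 1/2.023 = 0.5057.
Known gains sum to 0.313 − 0.191 + 0.064 = 0.186.
g_cld = 0.5057 − 0.186 = 0.32.

0.32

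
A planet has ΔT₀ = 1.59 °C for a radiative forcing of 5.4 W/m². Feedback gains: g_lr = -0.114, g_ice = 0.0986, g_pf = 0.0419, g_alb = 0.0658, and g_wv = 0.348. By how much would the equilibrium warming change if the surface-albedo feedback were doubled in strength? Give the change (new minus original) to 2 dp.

Original: g = 0.4403, ΔT = 1.59/(1−0.4403) = 2.8408 °C.
With doubled surface-albedo: g' = 0.5061, ΔT' = 1.59/(1−0.5061) = 3.2193 °C.
Change = 3.2193 − 2.8408 = 0.38 °C.

0.38 °C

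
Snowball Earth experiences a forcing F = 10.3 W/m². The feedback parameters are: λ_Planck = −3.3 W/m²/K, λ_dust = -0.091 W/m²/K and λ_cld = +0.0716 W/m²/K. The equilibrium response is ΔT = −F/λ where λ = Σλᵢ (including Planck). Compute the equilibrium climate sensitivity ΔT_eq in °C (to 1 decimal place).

Net feedback parameter λ = (−3.3) + (-0.091) + (+0.0716) = -3.3194 W/m²/K.
ΔT = −F/λ = −10.3/(-3.3194) = 3.1 °C.

3.1 °C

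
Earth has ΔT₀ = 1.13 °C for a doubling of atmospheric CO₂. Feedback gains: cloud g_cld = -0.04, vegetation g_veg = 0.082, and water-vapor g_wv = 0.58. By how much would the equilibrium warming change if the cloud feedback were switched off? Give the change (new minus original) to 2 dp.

Original: g = 0.622, ΔT = 1.13/(1−0.622) = 2.9894 °C.
Without cloud: g' = 0.662, ΔT' = 1.13/(1−0.662) = 3.3432 °C.
Change = 3.3432 − 2.9894 = 0.35 °C.

0.35 °C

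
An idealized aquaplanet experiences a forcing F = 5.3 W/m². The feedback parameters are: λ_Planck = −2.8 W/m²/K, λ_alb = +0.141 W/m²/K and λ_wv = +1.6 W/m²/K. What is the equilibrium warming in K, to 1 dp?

5.0 K

Net feedback parameter λ = (−2.8) + (+0.141) + (+1.6) = -1.059 W/m²/K.
ΔT = −F/λ = −5.3/(-1.059) = 5.0 K.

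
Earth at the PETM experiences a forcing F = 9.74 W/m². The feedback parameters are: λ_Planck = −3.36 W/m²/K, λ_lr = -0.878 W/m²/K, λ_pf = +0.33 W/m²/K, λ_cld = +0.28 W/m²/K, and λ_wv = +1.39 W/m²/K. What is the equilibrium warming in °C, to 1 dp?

4.4 °C

Net feedback parameter λ = (−3.36) + (-0.878) + (+0.33) + (+0.28) + (+1.39) = -2.238 W/m²/K.
ΔT = −F/λ = −9.74/(-2.238) = 4.4 °C.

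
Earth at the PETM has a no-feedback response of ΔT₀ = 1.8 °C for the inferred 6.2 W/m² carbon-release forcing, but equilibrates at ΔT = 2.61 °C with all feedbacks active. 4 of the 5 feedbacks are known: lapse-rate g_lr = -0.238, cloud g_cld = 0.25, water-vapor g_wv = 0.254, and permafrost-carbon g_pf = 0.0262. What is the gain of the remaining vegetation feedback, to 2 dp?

Amplification A = ΔT/ΔT₀ = 2.61/1.8 = 1.45.
Total gain g = 1 − 1/A = 1 − 1/1.45 = 0.3103.
Known gains sum to -0.238 + 0.25 + 0.254 + 0.0262 = 0.2922.
g_veg = 0.3103 − 0.2922 = 0.02.

0.02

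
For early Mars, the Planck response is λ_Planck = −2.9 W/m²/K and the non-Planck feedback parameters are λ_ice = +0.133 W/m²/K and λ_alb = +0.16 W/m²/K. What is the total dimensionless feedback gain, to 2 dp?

0.10

Convert to gains: g_ice = 0.133/2.9 = 0.04586; g_alb = 0.16/2.9 = 0.05517.
Total gain g = 0.10103.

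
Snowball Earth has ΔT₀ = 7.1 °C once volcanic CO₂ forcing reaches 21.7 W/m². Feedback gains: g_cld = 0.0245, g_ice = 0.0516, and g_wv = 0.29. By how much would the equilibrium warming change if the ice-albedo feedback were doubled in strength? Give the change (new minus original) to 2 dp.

Original: g = 0.3661, ΔT = 7.1/(1−0.3661) = 11.2005 °C.
With doubled ice-albedo: g' = 0.4177, ΔT' = 7.1/(1−0.4177) = 12.1930 °C.
Change = 12.1930 − 11.2005 = 0.99 °C.

0.99 °C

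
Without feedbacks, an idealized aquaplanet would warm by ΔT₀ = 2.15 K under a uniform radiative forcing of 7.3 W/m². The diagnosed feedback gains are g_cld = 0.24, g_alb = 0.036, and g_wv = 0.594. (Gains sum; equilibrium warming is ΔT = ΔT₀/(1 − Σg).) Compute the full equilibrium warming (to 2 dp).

16.54 K

Total gain g = 0.24 + 0.036 + 0.594 = 0.87.
Amplification A = 1/(1 − 0.87) = 7.692.
ΔT = 2.15 × 7.692 = 16.54 K.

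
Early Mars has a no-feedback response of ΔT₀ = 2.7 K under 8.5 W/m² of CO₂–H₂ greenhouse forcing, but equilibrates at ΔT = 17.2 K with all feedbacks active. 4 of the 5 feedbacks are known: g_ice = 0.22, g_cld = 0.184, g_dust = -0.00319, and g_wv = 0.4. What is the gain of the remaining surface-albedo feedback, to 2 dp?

0.04

Amplification A = ΔT/ΔT₀ = 17.2/2.7 = 6.37.
Total gain g = 1 − 1/A = 1 − 1/6.37 = 0.843.
Known gains sum to 0.22 + 0.184 − 0.00319 + 0.4 = 0.80081.
g_alb = 0.843 − 0.80081 = 0.04.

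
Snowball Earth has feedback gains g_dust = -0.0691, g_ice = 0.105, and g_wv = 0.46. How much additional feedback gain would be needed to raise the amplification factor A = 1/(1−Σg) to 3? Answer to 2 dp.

0.17

Current total gain = 0.4959.
Target gain for A = 3: g* = 1 − 1/3 = 0.6667.
Additional gain needed = 0.6667 − 0.4959 = 0.17.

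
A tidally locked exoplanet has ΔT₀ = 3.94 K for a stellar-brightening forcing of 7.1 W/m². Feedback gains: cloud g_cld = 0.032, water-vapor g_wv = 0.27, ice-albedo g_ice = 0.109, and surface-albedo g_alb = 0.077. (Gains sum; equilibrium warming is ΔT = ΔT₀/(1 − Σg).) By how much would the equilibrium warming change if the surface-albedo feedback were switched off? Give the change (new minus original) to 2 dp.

Original: g = 0.488, ΔT = 3.94/(1−0.488) = 7.6953 K.
Without surface-albedo: g' = 0.411, ΔT' = 3.94/(1−0.411) = 6.6893 K.
Change = 6.6893 − 7.6953 = -1.01 K.

-1.01 K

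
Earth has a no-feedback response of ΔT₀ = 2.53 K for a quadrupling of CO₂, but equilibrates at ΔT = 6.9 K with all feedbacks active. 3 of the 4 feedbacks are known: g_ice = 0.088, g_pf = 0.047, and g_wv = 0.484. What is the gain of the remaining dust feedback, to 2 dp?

Amplification A = ΔT/ΔT₀ = 6.9/2.53 = 2.727.
Total gain g = 1 − 1/A = 1 − 1/2.727 = 0.6333.
Known gains sum to 0.088 + 0.047 + 0.484 = 0.619.
g_dust = 0.6333 − 0.619 = 0.01.

0.01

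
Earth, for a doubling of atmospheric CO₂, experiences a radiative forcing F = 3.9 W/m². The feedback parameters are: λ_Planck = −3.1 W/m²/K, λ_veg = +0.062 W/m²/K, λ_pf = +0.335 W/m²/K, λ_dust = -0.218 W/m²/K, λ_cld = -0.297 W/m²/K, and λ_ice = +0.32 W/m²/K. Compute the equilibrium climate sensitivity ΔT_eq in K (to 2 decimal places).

Net feedback parameter λ = (−3.1) + (+0.062) + (+0.335) + (-0.218) + (-0.297) + (+0.32) = -2.898 W/m²/K.
ΔT = −F/λ = −3.9/(-2.898) = 1.35 K.

1.35 K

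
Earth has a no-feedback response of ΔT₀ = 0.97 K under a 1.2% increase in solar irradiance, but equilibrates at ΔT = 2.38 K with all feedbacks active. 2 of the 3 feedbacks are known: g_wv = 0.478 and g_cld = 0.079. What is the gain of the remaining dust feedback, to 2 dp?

0.04

Amplification A = ΔT/ΔT₀ = 2.38/0.97 = 2.454.
Total gain g = 1 − 1/A = 1 − 1/2.454 = 0.5925.
Known gains sum to 0.478 + 0.079 = 0.557.
g_dust = 0.5925 − 0.557 = 0.04.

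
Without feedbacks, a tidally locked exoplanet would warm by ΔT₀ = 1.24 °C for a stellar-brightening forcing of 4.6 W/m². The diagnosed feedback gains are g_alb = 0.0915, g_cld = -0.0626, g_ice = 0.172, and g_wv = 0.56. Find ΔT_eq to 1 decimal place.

5.2 °C

Total gain g = 0.0915 − 0.0626 + 0.172 + 0.56 = 0.7609.
Amplification A = 1/(1 − 0.7609) = 4.182.
ΔT = 1.24 × 4.182 = 5.2 °C.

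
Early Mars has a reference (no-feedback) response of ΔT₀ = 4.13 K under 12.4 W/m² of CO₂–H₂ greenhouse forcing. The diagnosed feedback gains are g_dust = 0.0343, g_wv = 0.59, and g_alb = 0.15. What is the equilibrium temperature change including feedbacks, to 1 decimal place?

18.3 K

Total gain g = 0.0343 + 0.59 + 0.15 = 0.7743.
Amplification A = 1/(1 − 0.7743) = 4.431.
ΔT = 4.13 × 4.431 = 18.3 K.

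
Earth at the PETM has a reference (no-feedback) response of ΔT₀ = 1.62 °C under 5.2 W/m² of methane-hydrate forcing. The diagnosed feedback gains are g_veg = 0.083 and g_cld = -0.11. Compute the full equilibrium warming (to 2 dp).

Total gain g = 0.083 − 0.11 = -0.027.
Amplification A = 1/(1 + 0.027) = 0.9737.
ΔT = 1.62 × 0.9737 = 1.58 °C.

1.58 °C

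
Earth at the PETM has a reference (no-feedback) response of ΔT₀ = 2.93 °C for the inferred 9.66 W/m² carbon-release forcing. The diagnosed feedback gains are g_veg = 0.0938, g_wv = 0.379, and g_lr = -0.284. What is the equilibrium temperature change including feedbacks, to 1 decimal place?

Total gain g = 0.0938 + 0.379 − 0.284 = 0.1888.
Amplification A = 1/(1 − 0.1888) = 1.233.
ΔT = 2.93 × 1.233 = 3.6 °C.

3.6 °C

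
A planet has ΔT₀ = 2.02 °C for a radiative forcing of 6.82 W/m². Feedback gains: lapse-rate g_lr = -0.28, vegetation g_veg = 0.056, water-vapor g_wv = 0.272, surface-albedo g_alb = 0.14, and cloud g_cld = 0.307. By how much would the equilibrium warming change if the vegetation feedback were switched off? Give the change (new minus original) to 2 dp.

-0.40 °C

Original: g = 0.495, ΔT = 2.02/(1−0.495) = 4.0000 °C.
Without vegetation: g' = 0.439, ΔT' = 2.02/(1−0.439) = 3.6007 °C.
Change = 3.6007 − 4.0000 = -0.40 °C.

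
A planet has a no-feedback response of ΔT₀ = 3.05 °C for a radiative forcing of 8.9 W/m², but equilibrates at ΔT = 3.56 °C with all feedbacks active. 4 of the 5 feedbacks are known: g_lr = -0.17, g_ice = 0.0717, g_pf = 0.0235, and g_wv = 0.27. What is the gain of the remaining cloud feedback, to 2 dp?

-0.05

Amplification A = ΔT/ΔT₀ = 3.56/3.05 = 1.167.
Total gain g = 1 − 1/A = 1 − 1/1.167 = 0.1431.
Known gains sum to -0.17 + 0.0717 + 0.0235 + 0.27 = 0.1952.
g_cld = 0.1431 − 0.1952 = -0.05.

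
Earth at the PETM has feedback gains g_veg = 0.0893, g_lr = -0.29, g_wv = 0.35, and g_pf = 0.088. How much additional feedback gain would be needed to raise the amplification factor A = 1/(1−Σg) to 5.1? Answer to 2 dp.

0.57

Current total gain = 0.2373.
Target gain for A = 5.1: g* = 1 − 1/5.1 = 0.8039.
Additional gain needed = 0.8039 − 0.2373 = 0.57.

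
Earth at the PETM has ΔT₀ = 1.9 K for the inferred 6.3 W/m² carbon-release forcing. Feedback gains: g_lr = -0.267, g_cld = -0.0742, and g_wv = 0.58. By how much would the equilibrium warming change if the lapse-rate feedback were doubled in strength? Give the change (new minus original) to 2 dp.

Original: g = 0.2388, ΔT = 1.9/(1−0.2388) = 2.4961 K.
With doubled lapse-rate: g' = -0.0282, ΔT' = 1.9/(1+0.0282) = 1.8479 K.
Change = 1.8479 − 2.4961 = -0.65 K.

-0.65 K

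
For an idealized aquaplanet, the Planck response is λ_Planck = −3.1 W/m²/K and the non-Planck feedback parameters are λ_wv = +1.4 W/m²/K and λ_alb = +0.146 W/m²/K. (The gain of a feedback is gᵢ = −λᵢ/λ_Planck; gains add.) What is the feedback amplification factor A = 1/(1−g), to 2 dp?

Convert to gains: g_wv = 1.4/3.1 = 0.4516; g_alb = 0.146/3.1 = 0.0471.
Total gain g = 0.4987.
A = 1/(1 − 0.4987) = 1.99.

1.99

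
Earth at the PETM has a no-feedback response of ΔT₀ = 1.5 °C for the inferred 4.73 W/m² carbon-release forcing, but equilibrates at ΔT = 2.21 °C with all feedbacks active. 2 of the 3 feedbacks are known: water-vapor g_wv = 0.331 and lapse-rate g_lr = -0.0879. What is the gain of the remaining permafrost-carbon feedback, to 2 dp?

Amplification A = ΔT/ΔT₀ = 2.21/1.5 = 1.473.
Total gain g = 1 − 1/A = 1 − 1/1.473 = 0.3211.
Known gains sum to 0.331 − 0.0879 = 0.2431.
g_pf = 0.3211 − 0.2431 = 0.08.

0.08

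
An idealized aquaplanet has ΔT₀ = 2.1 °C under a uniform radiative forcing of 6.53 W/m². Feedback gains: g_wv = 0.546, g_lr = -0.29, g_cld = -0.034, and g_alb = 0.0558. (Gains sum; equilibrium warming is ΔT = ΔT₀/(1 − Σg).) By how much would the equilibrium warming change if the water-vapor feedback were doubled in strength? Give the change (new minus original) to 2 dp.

Original: g = 0.2778, ΔT = 2.1/(1−0.2778) = 2.9078 °C.
With doubled water-vapor: g' = 0.8238, ΔT' = 2.1/(1−0.8238) = 11.9183 °C.
Change = 11.9183 − 2.9078 = 9.01 °C.

9.01 °C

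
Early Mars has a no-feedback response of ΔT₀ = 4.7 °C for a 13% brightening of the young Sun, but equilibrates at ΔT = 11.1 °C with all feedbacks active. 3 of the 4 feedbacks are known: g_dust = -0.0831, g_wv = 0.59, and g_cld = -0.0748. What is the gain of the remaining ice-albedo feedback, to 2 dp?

Amplification A = ΔT/ΔT₀ = 11.1/4.7 = 2.362.
Total gain g = 1 − 1/A = 1 − 1/2.362 = 0.5766.
Known gains sum to -0.0831 + 0.59 − 0.0748 = 0.4321.
g_ice = 0.5766 − 0.4321 = 0.14.

0.14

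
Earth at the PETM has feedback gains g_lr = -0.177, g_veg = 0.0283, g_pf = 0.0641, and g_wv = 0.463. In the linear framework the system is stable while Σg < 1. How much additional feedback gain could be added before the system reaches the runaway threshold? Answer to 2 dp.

Current total gain = -0.177 + 0.0283 + 0.0641 + 0.463 = 0.3784.
Margin to runaway = 1 − 0.3784 = 0.62.

0.62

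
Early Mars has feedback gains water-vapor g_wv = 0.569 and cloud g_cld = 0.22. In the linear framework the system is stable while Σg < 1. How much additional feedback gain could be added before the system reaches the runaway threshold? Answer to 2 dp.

0.21

Current total gain = 0.569 + 0.22 = 0.789.
Margin to runaway = 1 − 0.789 = 0.21.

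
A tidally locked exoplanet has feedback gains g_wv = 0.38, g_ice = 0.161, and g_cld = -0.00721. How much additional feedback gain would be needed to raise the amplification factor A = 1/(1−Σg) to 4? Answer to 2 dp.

0.22

Current total gain = 0.53379.
Target gain for A = 4: g* = 1 − 1/4 = 0.75.
Additional gain needed = 0.75 − 0.53379 = 0.22.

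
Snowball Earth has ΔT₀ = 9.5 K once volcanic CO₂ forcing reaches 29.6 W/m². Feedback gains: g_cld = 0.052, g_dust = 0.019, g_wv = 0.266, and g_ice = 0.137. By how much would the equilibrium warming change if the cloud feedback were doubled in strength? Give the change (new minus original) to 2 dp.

Original: g = 0.474, ΔT = 9.5/(1−0.474) = 18.0608 K.
With doubled cloud: g' = 0.526, ΔT' = 9.5/(1−0.526) = 20.0422 K.
Change = 20.0422 − 18.0608 = 1.98 K.

1.98 K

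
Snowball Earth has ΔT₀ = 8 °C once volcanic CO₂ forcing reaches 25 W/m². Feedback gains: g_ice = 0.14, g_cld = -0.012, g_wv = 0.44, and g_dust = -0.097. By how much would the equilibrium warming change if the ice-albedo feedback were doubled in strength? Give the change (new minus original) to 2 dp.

Original: g = 0.471, ΔT = 8/(1−0.471) = 15.1229 °C.
With doubled ice-albedo: g' = 0.611, ΔT' = 8/(1−0.611) = 20.5656 °C.
Change = 20.5656 − 15.1229 = 5.44 °C.

5.44 °C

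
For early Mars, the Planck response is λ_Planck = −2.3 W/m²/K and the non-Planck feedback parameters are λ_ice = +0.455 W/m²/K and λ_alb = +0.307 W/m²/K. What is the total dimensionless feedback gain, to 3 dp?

Convert to gains: g_ice = 0.455/2.3 = 0.1978; g_alb = 0.307/2.3 = 0.1335.
Total gain g = 0.3313.

0.331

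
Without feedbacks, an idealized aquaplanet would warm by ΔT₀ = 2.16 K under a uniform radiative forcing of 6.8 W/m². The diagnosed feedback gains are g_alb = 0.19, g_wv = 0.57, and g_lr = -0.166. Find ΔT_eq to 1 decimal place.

5.3 K

Total gain g = 0.19 + 0.57 − 0.166 = 0.594.
Amplification A = 1/(1 − 0.594) = 2.463.
ΔT = 2.16 × 2.463 = 5.3 K.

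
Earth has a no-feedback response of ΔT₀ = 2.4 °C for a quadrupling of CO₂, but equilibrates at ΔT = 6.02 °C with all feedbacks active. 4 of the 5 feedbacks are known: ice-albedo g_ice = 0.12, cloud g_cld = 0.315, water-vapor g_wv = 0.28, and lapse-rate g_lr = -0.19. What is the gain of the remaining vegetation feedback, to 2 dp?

Amplification A = ΔT/ΔT₀ = 6.02/2.4 = 2.508.
Total gain g = 1 − 1/A = 1 − 1/2.508 = 0.6013.
Known gains sum to 0.12 + 0.315 + 0.28 − 0.19 = 0.525.
g_veg = 0.6013 − 0.525 = 0.08.

0.08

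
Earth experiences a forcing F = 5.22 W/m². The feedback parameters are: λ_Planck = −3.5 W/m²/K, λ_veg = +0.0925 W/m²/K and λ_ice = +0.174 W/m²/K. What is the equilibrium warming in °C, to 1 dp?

Net feedback parameter λ = (−3.5) + (+0.0925) + (+0.174) = -3.2335 W/m²/K.
ΔT = −F/λ = −5.22/(-3.2335) = 1.6 °C.

1.6 °C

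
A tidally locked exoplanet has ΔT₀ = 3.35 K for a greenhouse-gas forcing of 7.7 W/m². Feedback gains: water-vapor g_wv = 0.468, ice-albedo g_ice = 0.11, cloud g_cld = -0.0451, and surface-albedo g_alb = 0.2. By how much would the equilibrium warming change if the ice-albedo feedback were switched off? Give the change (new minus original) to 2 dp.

-3.66 K

Original: g = 0.7329, ΔT = 3.35/(1−0.7329) = 12.5421 K.
Without ice-albedo: g' = 0.6229, ΔT' = 3.35/(1−0.6229) = 8.8836 K.
Change = 8.8836 − 12.5421 = -3.66 K.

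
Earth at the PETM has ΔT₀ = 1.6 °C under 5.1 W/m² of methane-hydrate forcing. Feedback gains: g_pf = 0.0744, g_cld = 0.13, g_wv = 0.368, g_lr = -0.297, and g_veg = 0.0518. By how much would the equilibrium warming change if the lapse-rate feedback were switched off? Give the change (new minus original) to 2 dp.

Original: g = 0.3272, ΔT = 1.6/(1−0.3272) = 2.3781 °C.
Without lapse-rate: g' = 0.6242, ΔT' = 1.6/(1−0.6242) = 4.2576 °C.
Change = 4.2576 − 2.3781 = 1.88 °C.

1.88 °C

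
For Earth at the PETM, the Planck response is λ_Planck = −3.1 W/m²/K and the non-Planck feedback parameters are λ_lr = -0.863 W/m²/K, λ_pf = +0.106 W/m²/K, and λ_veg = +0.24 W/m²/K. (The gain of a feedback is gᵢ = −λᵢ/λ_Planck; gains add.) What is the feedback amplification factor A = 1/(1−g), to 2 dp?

Convert to gains: g_lr = -0.863/3.1 = -0.2784; g_pf = 0.106/3.1 = 0.03419; g_veg = 0.24/3.1 = 0.07742.
Total gain g = -0.16679.
A = 1/(1 + 0.16679) = 0.86.

0.86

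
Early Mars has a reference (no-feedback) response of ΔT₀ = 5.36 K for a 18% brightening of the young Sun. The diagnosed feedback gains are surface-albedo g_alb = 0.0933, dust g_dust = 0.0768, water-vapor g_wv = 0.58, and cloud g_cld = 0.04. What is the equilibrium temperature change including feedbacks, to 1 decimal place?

25.5 K

Total gain g = 0.0933 + 0.0768 + 0.58 + 0.04 = 0.7901.
Amplification A = 1/(1 − 0.7901) = 4.764.
ΔT = 5.36 × 4.764 = 25.5 K.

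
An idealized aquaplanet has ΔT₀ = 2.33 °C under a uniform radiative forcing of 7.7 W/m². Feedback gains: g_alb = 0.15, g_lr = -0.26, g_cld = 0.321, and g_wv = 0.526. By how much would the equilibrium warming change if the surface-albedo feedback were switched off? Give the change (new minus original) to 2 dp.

Original: g = 0.737, ΔT = 2.33/(1−0.737) = 8.8593 °C.
Without surface-albedo: g' = 0.587, ΔT' = 2.33/(1−0.587) = 5.6416 °C.
Change = 5.6416 − 8.8593 = -3.22 °C.

-3.22 °C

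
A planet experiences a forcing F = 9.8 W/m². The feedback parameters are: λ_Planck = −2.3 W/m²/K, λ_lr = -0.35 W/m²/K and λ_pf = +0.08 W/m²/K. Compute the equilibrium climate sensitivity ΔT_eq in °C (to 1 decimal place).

3.8 °C

Net feedback parameter λ = (−2.3) + (-0.35) + (+0.08) = -2.57 W/m²/K.
ΔT = −F/λ = −9.8/(-2.57) = 3.8 °C.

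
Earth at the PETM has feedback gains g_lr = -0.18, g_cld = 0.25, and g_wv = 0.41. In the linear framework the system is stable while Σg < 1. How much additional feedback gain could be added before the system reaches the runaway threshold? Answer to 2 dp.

0.52

Current total gain = -0.18 + 0.25 + 0.41 = 0.48.
Margin to runaway = 1 − 0.48 = 0.52.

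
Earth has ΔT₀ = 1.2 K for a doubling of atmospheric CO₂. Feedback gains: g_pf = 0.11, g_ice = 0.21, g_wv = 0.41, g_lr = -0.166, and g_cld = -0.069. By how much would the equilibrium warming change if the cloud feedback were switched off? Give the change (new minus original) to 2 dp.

0.38 K

Original: g = 0.495, ΔT = 1.2/(1−0.495) = 2.3762 K.
Without cloud: g' = 0.564, ΔT' = 1.2/(1−0.564) = 2.7523 K.
Change = 2.7523 − 2.3762 = 0.38 K.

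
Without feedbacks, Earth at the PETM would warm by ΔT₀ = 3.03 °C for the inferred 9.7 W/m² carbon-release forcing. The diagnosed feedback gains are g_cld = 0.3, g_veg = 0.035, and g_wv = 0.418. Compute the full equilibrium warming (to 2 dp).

Total gain g = 0.3 + 0.035 + 0.418 = 0.753.
Amplification A = 1/(1 − 0.753) = 4.049.
ΔT = 3.03 × 4.049 = 12.27 °C.

12.27 °C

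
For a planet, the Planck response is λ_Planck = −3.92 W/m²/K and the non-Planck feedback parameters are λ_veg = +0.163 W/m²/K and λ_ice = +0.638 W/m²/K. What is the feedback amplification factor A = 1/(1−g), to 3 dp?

1.257

Convert to gains: g_veg = 0.163/3.92 = 0.04158; g_ice = 0.638/3.92 = 0.1628.
Total gain g = 0.20438.
A = 1/(1 − 0.20438) = 1.257.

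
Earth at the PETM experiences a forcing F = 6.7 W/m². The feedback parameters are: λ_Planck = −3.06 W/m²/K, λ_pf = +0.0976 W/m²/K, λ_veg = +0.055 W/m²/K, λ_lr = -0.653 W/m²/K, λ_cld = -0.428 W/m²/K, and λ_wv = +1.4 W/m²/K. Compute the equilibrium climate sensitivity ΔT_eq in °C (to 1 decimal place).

2.6 °C

Net feedback parameter λ = (−3.06) + (+0.0976) + (+0.055) + (-0.653) + (-0.428) + (+1.4) = -2.5884 W/m²/K.
ΔT = −F/λ = −6.7/(-2.5884) = 2.6 °C.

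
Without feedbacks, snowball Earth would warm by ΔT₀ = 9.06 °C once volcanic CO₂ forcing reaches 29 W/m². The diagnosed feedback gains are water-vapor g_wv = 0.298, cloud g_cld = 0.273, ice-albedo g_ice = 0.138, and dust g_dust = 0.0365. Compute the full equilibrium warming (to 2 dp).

35.60 °C

Total gain g = 0.298 + 0.273 + 0.138 + 0.0365 = 0.7455.
Amplification A = 1/(1 − 0.7455) = 3.929.
ΔT = 9.06 × 3.929 = 35.60 °C.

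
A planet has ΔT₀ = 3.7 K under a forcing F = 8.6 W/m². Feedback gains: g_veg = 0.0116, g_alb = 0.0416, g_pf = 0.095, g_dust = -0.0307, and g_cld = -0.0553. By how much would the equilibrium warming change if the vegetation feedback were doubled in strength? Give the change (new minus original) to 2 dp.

0.05 K

Original: g = 0.0622, ΔT = 3.7/(1−0.0622) = 3.9454 K.
With doubled vegetation: g' = 0.0738, ΔT' = 3.7/(1−0.0738) = 3.9948 K.
Change = 3.9948 − 3.9454 = 0.05 K.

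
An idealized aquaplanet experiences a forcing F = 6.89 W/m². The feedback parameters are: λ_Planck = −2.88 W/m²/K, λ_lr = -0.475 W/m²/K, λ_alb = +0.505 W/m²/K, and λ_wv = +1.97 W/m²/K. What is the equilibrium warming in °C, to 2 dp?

7.83 °C

Net feedback parameter λ = (−2.88) + (-0.475) + (+0.505) + (+1.97) = -0.88 W/m²/K.
ΔT = −F/λ = −6.89/(-0.88) = 7.83 °C.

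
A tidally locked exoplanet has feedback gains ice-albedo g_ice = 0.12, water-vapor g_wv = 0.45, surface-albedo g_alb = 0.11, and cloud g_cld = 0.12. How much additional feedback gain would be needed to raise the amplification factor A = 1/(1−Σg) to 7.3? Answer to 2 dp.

0.06

Current total gain = 0.8.
Target gain for A = 7.3: g* = 1 − 1/7.3 = 0.863.
Additional gain needed = 0.863 − 0.8 = 0.06.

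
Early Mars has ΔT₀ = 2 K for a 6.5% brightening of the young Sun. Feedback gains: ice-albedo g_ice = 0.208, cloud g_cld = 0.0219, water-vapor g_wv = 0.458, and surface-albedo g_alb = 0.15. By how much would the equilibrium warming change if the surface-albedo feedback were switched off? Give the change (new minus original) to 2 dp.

-5.93 K

Original: g = 0.8379, ΔT = 2/(1−0.8379) = 12.3381 K.
Without surface-albedo: g' = 0.6879, ΔT' = 2/(1−0.6879) = 6.4082 K.
Change = 6.4082 − 12.3381 = -5.93 K.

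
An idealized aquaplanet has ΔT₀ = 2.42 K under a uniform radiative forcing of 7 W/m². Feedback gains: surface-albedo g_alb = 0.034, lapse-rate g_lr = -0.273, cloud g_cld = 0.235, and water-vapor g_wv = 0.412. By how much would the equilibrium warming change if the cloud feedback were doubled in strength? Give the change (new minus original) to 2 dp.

2.69 K

Original: g = 0.408, ΔT = 2.42/(1−0.408) = 4.0878 K.
With doubled cloud: g' = 0.643, ΔT' = 2.42/(1−0.643) = 6.7787 K.
Change = 6.7787 − 4.0878 = 2.69 K.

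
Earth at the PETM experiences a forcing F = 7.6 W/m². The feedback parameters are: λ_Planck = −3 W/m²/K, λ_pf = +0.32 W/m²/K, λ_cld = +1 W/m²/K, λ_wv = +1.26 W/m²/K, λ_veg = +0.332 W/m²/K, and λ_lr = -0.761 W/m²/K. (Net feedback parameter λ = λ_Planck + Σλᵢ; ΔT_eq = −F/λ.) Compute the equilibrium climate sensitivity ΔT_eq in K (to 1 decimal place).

9.0 K

Net feedback parameter λ = (−3) + (+0.32) + (+1) + (+1.26) + (+0.332) + (-0.761) = -0.849 W/m²/K.
ΔT = −F/λ = −7.6/(-0.849) = 9.0 K.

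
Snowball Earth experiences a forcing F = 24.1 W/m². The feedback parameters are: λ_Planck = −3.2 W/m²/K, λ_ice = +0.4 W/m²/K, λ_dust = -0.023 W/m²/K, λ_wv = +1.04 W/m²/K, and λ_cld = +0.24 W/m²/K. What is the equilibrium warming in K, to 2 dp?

Net feedback parameter λ = (−3.2) + (+0.4) + (-0.023) + (+1.04) + (+0.24) = -1.543 W/m²/K.
ΔT = −F/λ = −24.1/(-1.543) = 15.62 K.

15.62 K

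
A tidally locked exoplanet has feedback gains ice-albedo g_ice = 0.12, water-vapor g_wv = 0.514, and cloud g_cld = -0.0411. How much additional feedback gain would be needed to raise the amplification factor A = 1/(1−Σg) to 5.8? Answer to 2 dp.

0.23

Current total gain = 0.5929.
Target gain for A = 5.8: g* = 1 − 1/5.8 = 0.8276.
Additional gain needed = 0.8276 − 0.5929 = 0.23.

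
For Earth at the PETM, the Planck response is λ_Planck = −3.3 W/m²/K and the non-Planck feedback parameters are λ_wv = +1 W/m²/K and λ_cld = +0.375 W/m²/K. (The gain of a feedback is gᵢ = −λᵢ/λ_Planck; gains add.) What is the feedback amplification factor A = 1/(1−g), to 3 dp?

Convert to gains: g_wv = 1/3.3 = 0.303; g_cld = 0.375/3.3 = 0.1136.
Total gain g = 0.4166.
A = 1/(1 − 0.4166) = 1.714.

1.714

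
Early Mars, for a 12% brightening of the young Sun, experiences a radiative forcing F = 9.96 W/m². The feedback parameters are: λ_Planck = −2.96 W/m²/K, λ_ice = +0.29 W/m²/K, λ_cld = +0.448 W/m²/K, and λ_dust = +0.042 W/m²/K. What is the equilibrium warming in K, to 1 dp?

4.6 K

Net feedback parameter λ = (−2.96) + (+0.29) + (+0.448) + (+0.042) = -2.18 W/m²/K.
ΔT = −F/λ = −9.96/(-2.18) = 4.6 K.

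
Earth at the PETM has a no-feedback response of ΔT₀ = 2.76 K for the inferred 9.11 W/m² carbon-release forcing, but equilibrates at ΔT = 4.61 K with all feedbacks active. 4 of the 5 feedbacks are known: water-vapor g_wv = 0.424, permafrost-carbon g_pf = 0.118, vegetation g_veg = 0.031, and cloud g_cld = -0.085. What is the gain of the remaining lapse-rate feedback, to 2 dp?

-0.09

Amplification A = ΔT/ΔT₀ = 4.61/2.76 = 1.67.
Total gain g = 1 − 1/A = 1 − 1/1.67 = 0.4012.
Known gains sum to 0.424 + 0.118 + 0.031 − 0.085 = 0.488.
g_lr = 0.4012 − 0.488 = -0.09.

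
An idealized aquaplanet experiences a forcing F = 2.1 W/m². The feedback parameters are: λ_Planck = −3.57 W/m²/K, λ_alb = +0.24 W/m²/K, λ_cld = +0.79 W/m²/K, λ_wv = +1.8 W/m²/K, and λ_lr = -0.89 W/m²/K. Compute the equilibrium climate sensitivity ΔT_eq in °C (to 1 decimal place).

1.3 °C

Net feedback parameter λ = (−3.57) + (+0.24) + (+0.79) + (+1.8) + (-0.89) = -1.63 W/m²/K.
ΔT = −F/λ = −2.1/(-1.63) = 1.3 °C.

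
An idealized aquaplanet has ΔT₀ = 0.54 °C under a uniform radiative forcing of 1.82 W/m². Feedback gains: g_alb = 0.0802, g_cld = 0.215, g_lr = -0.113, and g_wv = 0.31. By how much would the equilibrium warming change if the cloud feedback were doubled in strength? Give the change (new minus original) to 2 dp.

0.78 °C

Original: g = 0.4922, ΔT = 0.54/(1−0.4922) = 1.0634 °C.
With doubled cloud: g' = 0.7072, ΔT' = 0.54/(1−0.7072) = 1.8443 °C.
Change = 1.8443 − 1.0634 = 0.78 °C.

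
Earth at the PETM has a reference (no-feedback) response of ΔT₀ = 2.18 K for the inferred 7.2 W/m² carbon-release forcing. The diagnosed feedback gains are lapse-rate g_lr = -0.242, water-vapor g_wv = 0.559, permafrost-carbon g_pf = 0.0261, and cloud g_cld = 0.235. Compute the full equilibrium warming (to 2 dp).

5.17 K

Total gain g = -0.242 + 0.559 + 0.0261 + 0.235 = 0.5781.
Amplification A = 1/(1 − 0.5781) = 2.37.
ΔT = 2.18 × 2.37 = 5.17 K.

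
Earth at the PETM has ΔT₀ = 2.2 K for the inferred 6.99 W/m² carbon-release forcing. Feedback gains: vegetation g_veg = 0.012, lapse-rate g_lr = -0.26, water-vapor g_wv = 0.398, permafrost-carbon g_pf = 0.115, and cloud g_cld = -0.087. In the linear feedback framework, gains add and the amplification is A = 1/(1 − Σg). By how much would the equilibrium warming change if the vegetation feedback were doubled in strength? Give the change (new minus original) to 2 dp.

0.04 K

Original: g = 0.178, ΔT = 2.2/(1−0.178) = 2.6764 K.
With doubled vegetation: g' = 0.19, ΔT' = 2.2/(1−0.19) = 2.7160 K.
Change = 2.7160 − 2.6764 = 0.04 K.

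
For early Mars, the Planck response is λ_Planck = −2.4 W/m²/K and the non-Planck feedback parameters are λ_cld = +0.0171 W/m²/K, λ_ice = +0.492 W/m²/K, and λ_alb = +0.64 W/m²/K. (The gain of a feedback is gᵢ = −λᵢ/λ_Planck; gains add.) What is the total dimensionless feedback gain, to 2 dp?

Convert to gains: g_cld = 0.0171/2.4 = 0.007125; g_ice = 0.492/2.4 = 0.205; g_alb = 0.64/2.4 = 0.2667.
Total gain g = 0.478825.

0.48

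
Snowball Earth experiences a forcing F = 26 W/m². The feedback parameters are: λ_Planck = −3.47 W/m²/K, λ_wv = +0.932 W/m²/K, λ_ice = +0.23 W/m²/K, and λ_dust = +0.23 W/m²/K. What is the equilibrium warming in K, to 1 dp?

Net feedback parameter λ = (−3.47) + (+0.932) + (+0.23) + (+0.23) = -2.078 W/m²/K.
ΔT = −F/λ = −26/(-2.078) = 12.5 K.

12.5 K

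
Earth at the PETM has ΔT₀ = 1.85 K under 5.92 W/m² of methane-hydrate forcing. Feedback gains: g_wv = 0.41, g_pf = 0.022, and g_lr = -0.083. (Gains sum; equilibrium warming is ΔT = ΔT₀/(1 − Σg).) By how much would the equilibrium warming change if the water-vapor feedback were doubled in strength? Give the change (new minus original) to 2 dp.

Original: g = 0.349, ΔT = 1.85/(1−0.349) = 2.8418 K.
With doubled water-vapor: g' = 0.759, ΔT' = 1.85/(1−0.759) = 7.6763 K.
Change = 7.6763 − 2.8418 = 4.83 K.

4.83 K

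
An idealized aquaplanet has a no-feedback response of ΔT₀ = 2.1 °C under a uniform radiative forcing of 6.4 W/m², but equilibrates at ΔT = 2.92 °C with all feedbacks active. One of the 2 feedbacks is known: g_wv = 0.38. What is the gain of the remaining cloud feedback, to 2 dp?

Amplification A = ΔT/ΔT₀ = 2.92/2.1 = 1.39.
Total gain g = 1 − 1/A = 1 − 1/1.39 = 0.2806.
The known gain is 0.38.
g_cld = 0.2806 − 0.38 = -0.10.

-0.10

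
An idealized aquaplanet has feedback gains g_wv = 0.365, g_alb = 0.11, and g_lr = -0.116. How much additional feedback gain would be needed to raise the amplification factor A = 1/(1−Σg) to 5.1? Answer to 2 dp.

Current total gain = 0.359.
Target gain for A = 5.1: g* = 1 − 1/5.1 = 0.8039.
Additional gain needed = 0.8039 − 0.359 = 0.44.

0.44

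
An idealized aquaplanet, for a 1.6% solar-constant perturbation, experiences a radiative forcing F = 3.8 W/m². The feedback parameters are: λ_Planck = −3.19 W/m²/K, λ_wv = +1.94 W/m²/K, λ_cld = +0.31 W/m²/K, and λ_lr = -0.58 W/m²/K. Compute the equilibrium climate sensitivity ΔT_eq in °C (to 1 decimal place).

Net feedback parameter λ = (−3.19) + (+1.94) + (+0.31) + (-0.58) = -1.52 W/m²/K.
ΔT = −F/λ = −3.8/(-1.52) = 2.5 °C.

2.5 °C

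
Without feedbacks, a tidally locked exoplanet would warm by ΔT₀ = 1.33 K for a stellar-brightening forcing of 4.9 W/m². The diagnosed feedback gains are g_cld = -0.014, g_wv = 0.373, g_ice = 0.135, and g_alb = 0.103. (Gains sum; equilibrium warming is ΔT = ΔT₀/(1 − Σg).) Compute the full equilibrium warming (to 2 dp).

Total gain g = -0.014 + 0.373 + 0.135 + 0.103 = 0.597.
Amplification A = 1/(1 − 0.597) = 2.481.
ΔT = 1.33 × 2.481 = 3.30 K.

3.30 K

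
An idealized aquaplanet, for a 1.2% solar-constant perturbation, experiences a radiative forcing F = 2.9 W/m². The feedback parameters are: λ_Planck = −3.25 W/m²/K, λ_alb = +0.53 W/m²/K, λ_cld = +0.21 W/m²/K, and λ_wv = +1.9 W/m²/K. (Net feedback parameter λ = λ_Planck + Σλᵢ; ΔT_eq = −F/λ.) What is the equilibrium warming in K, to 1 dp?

Net feedback parameter λ = (−3.25) + (+0.53) + (+0.21) + (+1.9) = -0.61 W/m²/K.
ΔT = −F/λ = −2.9/(-0.61) = 4.8 K.

4.8 K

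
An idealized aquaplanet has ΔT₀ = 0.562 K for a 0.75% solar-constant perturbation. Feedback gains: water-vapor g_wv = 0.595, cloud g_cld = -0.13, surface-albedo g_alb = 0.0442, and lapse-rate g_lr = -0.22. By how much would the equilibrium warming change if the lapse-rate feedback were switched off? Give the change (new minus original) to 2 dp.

Original: g = 0.2892, ΔT = 0.562/(1−0.2892) = 0.7907 K.
Without lapse-rate: g' = 0.5092, ΔT' = 0.562/(1−0.5092) = 1.1451 K.
Change = 1.1451 − 0.7907 = 0.35 K.

0.35 K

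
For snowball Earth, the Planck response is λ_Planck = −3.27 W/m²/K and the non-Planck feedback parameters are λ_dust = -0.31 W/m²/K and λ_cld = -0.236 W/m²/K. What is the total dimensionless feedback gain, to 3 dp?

Convert to gains: g_dust = -0.31/3.27 = -0.0948; g_cld = -0.236/3.27 = -0.07217.
Total gain g = -0.16697.

-0.167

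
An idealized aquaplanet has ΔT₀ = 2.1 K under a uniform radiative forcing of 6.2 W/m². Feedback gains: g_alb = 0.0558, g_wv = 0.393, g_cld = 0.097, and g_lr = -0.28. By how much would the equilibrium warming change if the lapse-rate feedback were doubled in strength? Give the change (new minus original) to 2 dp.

Original: g = 0.2658, ΔT = 2.1/(1−0.2658) = 2.8603 K.
With doubled lapse-rate: g' = -0.0142, ΔT' = 2.1/(1+0.0142) = 2.0706 K.
Change = 2.0706 − 2.8603 = -0.79 K.

-0.79 K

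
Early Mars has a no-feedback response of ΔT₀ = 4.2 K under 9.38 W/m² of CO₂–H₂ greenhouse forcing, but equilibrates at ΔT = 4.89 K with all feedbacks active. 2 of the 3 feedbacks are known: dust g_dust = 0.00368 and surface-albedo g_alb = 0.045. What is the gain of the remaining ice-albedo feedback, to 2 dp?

Amplification A = ΔT/ΔT₀ = 4.89/4.2 = 1.164.
Total gain g = 1 − 1/A = 1 − 1/1.164 = 0.1409.
Known gains sum to 0.00368 + 0.045 = 0.04868.
g_ice = 0.1409 − 0.04868 = 0.09.

0.09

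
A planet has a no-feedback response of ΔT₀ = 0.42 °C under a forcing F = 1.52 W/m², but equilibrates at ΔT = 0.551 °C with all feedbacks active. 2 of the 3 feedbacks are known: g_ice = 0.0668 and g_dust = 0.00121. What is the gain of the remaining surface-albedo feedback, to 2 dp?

Amplification A = ΔT/ΔT₀ = 0.551/0.42 = 1.312.
Total gain g = 1 − 1/A = 1 − 1/1.312 = 0.2378.
Known gains sum to 0.0668 + 0.00121 = 0.06801.
g_alb = 0.2378 − 0.06801 = 0.17.

0.17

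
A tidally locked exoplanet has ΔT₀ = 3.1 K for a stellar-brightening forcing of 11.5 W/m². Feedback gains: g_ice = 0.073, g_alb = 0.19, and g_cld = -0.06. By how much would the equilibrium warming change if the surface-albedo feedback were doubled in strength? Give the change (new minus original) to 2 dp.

1.22 K

Original: g = 0.203, ΔT = 3.1/(1−0.203) = 3.8896 K.
With doubled surface-albedo: g' = 0.393, ΔT' = 3.1/(1−0.393) = 5.1071 K.
Change = 5.1071 − 3.8896 = 1.22 K.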